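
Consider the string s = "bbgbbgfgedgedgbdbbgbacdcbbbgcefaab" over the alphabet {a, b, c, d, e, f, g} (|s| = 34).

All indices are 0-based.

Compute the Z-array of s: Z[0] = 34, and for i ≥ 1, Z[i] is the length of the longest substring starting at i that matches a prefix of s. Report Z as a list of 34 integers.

Z[0]=34
i=1: i≥r, start 0; Z[1]=1 extend→box=[1,2)
i=2: i≥r, start 0; Z[2]=0
i=3: i≥r, start 0; Z[3]=3 extend→box=[3,6)
i=4: min(r-i=2, Z[1]=1)=1; Z[4]=1
i=5: min(r-i=1, Z[2]=0)=0; Z[5]=0
i=6: i≥r, start 0; Z[6]=0
i=7: i≥r, start 0; Z[7]=0
i=8: i≥r, start 0; Z[8]=0
i=9: i≥r, start 0; Z[9]=0
i=10: i≥r, start 0; Z[10]=0
i=11: i≥r, start 0; Z[11]=0
i=12: i≥r, start 0; Z[12]=0
i=13: i≥r, start 0; Z[13]=0
i=14: i≥r, start 0; Z[14]=1 extend→box=[14,15)
i=15: i≥r, start 0; Z[15]=0
i=16: i≥r, start 0; Z[16]=4 extend→box=[16,20)
i=17: min(r-i=3, Z[1]=1)=1; Z[17]=1
i=18: min(r-i=2, Z[2]=0)=0; Z[18]=0
i=19: min(r-i=1, Z[3]=3)=1; Z[19]=1
i=20: i≥r, start 0; Z[20]=0
i=21: i≥r, start 0; Z[21]=0
i=22: i≥r, start 0; Z[22]=0
i=23: i≥r, start 0; Z[23]=0
i=24: i≥r, start 0; Z[24]=2 extend→box=[24,26)
i=25: min(r-i=1, Z[1]=1)=1; Z[25]=3 extend→box=[25,28)
i=26: min(r-i=2, Z[1]=1)=1; Z[26]=1
i=27: min(r-i=1, Z[2]=0)=0; Z[27]=0
i=28: i≥r, start 0; Z[28]=0
i=29: i≥r, start 0; Z[29]=0
i=30: i≥r, start 0; Z[30]=0
i=31: i≥r, start 0; Z[31]=0
i=32: i≥r, start 0; Z[32]=0
i=33: i≥r, start 0; Z[33]=1 extend→box=[33,34)

[34, 1, 0, 3, 1, 0, 0, 0, 0, 0, 0, 0, 0, 0, 1, 0, 4, 1, 0, 1, 0, 0, 0, 0, 2, 3, 1, 0, 0, 0, 0, 0, 0, 1]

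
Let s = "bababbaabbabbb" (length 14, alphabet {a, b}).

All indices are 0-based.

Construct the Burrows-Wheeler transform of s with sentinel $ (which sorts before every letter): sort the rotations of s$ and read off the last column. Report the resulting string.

rank  rotation         last
    0  $bababbaabbabbb  b
    1  aabbabbb$bababb  b
    2  ababbaabbabbb$b  b
    3  abbaabbabbb$bab  b
    4  abbabbb$bababba  a
    5  abbb$bababbaabb  b
    6  b$bababbaabbabb  b
    7  baabbabbb$babab  b
    8  bababbaabbabbb$  $
    9  babbaabbabbb$ba  a
   10  babbb$bababbaab  b
   11  bb$bababbaabbab  b
   12  bbaabbabbb$baba  a
   13  bbabbb$bababbaa  a
   14  bbb$bababbaabba  a

bbbbabbb$abbaaa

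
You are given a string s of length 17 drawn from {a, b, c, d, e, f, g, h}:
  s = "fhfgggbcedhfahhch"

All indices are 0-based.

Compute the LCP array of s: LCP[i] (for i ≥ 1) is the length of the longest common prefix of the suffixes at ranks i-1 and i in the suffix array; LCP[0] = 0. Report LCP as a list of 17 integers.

rank→(start, suffix):
  0 → (12, 'ahhch')
  1 → (6, 'bcedhfahhch')
  2 → (7, 'cedhfahhch')
  3 → (15, 'ch')
  4 → (9, 'dhfahhch')
  5 → (8, 'edhfahhch')
  6 → (11, 'fahhch')
  7 → (2, 'fgggbcedhfahhch')
  8 → (0, 'fhfgggbcedhfahhch')
  9 → (5, 'gbcedhfahhch')
  10 → (4, 'ggbcedhfahhch')
  11 → (3, 'gggbcedhfahhch')
  12 → (16, 'h')
  13 → (14, 'hch')
  14 → (10, 'hfahhch')
  15 → (1, 'hfgggbcedhfahhch')
  16 → (13, 'hhch')

SA = [12, 6, 7, 15, 9, 8, 11, 2, 0, 5, 4, 3, 16, 14, 10, 1, 13]
[i] adj suffixes → lcp
  [1] 12/6 → 0 ('')
  [2] 6/7 → 0 ('')
  [3] 7/15 → 1 ('c')
  [4] 15/9 → 0 ('')
  [5] 9/8 → 0 ('')
  [6] 8/11 → 0 ('')
  [7] 11/2 → 1 ('f')
  [8] 2/0 → 1 ('f')
  [9] 0/5 → 0 ('')
  [10] 5/4 → 1 ('g')
  [11] 4/3 → 2 ('gg')
  [12] 3/16 → 0 ('')
  [13] 16/14 → 1 ('h')
  [14] 14/10 → 1 ('h')
  [15] 10/1 → 2 ('hf')
  [16] 1/13 → 1 ('h')

[0, 0, 0, 1, 0, 0, 0, 1, 1, 0, 1, 2, 0, 1, 1, 2, 1]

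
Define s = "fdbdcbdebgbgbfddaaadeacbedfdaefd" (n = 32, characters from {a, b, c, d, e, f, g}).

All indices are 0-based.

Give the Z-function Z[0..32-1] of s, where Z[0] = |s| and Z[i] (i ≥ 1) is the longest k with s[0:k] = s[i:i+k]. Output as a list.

Z[0]=32
i=1: i≥r, start 0; Z[1]=0
i=2: i≥r, start 0; Z[2]=0
i=3: i≥r, start 0; Z[3]=0
i=4: i≥r, start 0; Z[4]=0
i=5: i≥r, start 0; Z[5]=0
i=6: i≥r, start 0; Z[6]=0
i=7: i≥r, start 0; Z[7]=0
i=8: i≥r, start 0; Z[8]=0
i=9: i≥r, start 0; Z[9]=0
i=10: i≥r, start 0; Z[10]=0
i=11: i≥r, start 0; Z[11]=0
i=12: i≥r, start 0; Z[12]=0
i=13: i≥r, start 0; Z[13]=2 scan→box=[13,15)
i=14: min(r-i=1, Z[1]=0)=0; Z[14]=0
i=15: i≥r, start 0; Z[15]=0
i=16: i≥r, start 0; Z[16]=0
i=17: i≥r, start 0; Z[17]=0
i=18: i≥r, start 0; Z[18]=0
i=19: i≥r, start 0; Z[19]=0
i=20: i≥r, start 0; Z[20]=0
i=21: i≥r, start 0; Z[21]=0
i=22: i≥r, start 0; Z[22]=0
i=23: i≥r, start 0; Z[23]=0
i=24: i≥r, start 0; Z[24]=0
i=25: i≥r, start 0; Z[25]=0
i=26: i≥r, start 0; Z[26]=2 scan→box=[26,28)
i=27: min(r-i=1, Z[1]=0)=0; Z[27]=0
i=28: i≥r, start 0; Z[28]=0
i=29: i≥r, start 0; Z[29]=0
i=30: i≥r, start 0; Z[30]=2 scan→box=[30,32)
i=31: min(r-i=1, Z[1]=0)=0; Z[31]=0

[32, 0, 0, 0, 0, 0, 0, 0, 0, 0, 0, 0, 0, 2, 0, 0, 0, 0, 0, 0, 0, 0, 0, 0, 0, 0, 2, 0, 0, 0, 2, 0]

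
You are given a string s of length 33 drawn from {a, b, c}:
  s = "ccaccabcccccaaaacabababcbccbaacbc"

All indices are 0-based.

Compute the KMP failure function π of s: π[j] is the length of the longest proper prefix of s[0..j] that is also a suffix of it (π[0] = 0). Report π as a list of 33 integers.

π[0] = 0
j=1 s[j]='c': π[1]=1 (border 'c')
j=2 s[j]='a': k: 1→0; π[2]=0 (border '')
j=3 s[j]='c': π[3]=1 (border 'c')
j=4 s[j]='c': π[4]=2 (border 'cc')
j=5 s[j]='a': π[5]=3 (border 'cca')
j=6 s[j]='b': k: 3→0; π[6]=0 (border '')
j=7 s[j]='c': π[7]=1 (border 'c')
j=8 s[j]='c': π[8]=2 (border 'cc')
j=9 s[j]='c': k: 2→1; π[9]=2 (border 'cc')
j=10 s[j]='c': k: 2→1; π[10]=2 (border 'cc')
j=11 s[j]='c': k: 2→1; π[11]=2 (border 'cc')
j=12 s[j]='a': π[12]=3 (border 'cca')
j=13 s[j]='a': k: 3→0; π[13]=0 (border '')
j=14 s[j]='a': π[14]=0 (border '')
j=15 s[j]='a': π[15]=0 (border '')
j=16 s[j]='c': π[16]=1 (border 'c')
j=17 s[j]='a': k: 1→0; π[17]=0 (border '')
j=18 s[j]='b': π[18]=0 (border '')
j=19 s[j]='a': π[19]=0 (border '')
j=20 s[j]='b': π[20]=0 (border '')
j=21 s[j]='a': π[21]=0 (border '')
j=22 s[j]='b': π[22]=0 (border '')
j=23 s[j]='c': π[23]=1 (border 'c')
j=24 s[j]='b': k: 1→0; π[24]=0 (border '')
j=25 s[j]='c': π[25]=1 (border 'c')
j=26 s[j]='c': π[26]=2 (border 'cc')
j=27 s[j]='b': k: 2→1→0; π[27]=0 (border '')
j=28 s[j]='a': π[28]=0 (border '')
j=29 s[j]='a': π[29]=0 (border '')
j=30 s[j]='c': π[30]=1 (border 'c')
j=31 s[j]='b': k: 1→0; π[31]=0 (border '')
j=32 s[j]='c': π[32]=1 (border 'c')

[0, 1, 0, 1, 2, 3, 0, 1, 2, 2, 2, 2, 3, 0, 0, 0, 1, 0, 0, 0, 0, 0, 0, 1, 0, 1, 2, 0, 0, 0, 1, 0, 1]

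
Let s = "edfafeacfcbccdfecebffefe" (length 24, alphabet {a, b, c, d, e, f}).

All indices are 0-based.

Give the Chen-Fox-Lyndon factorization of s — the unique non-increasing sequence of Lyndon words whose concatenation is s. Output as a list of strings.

["e", "df", "afe", "acfcbccdfecebffefe"]

emit factor 1: 'e' (i=0, period=1)
emit factor 2: 'df' (i=1, period=2)
emit factor 3: 'afe' (i=3, period=3)
emit factor 4: 'acfcbccdfecebffefe' (i=6, period=18)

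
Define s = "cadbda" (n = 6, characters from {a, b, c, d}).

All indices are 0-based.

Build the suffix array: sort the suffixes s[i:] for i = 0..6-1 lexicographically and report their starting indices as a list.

rank→(start, suffix):
  0 → (5, 'a')
  1 → (1, 'adbda')
  2 → (3, 'bda')
  3 → (0, 'cadbda')
  4 → (4, 'da')
  5 → (2, 'dbda')

[5, 1, 3, 0, 4, 2]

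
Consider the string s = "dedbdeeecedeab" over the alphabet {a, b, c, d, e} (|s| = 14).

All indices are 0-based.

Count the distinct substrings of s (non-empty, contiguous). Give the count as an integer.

sorted suffixes:
  #0 SA[0]=12  'ab'
  #1 SA[1]=13  'b'
  #2 SA[2]=3  'bdeeecedeab'
  #3 SA[3]=8  'cedeab'
  #4 SA[4]=2  'dbdeeecedeab'
  #5 SA[5]=10  'deab'
  #6 SA[6]=0  'dedbdeeecedeab'
  #7 SA[7]=4  'deeecedeab'
  #8 SA[8]=11  'eab'
  #9 SA[9]=7  'ecedeab'
  #10 SA[10]=1  'edbdeeecedeab'
  #11 SA[11]=9  'edeab'
  #12 SA[12]=6  'eecedeab'
  #13 SA[13]=5  'eeecedeab'

SA = [12, 13, 3, 8, 2, 10, 0, 4, 11, 7, 1, 9, 6, 5]
i: (SA[i-1],SA[i]) lcp shared
  1: (12,13) 0 ''
  2: (13,3) 1 'b'
  3: (3,8) 0 ''
  4: (8,2) 0 ''
  5: (2,10) 1 'd'
  6: (10,0) 2 'de'
  7: (0,4) 2 'de'
  8: (4,11) 0 ''
  9: (11,7) 1 'e'
  10: (7,1) 1 'e'
  11: (1,9) 2 'ed'
  12: (9,6) 1 'e'
  13: (6,5) 2 'ee'

n(n+1)/2 = 14·15/2 = 105
Σ LCP = 0 + 0 + 1 + 0 + 0 + 1 + 2 + 2 + 0 + 1 + 1 + 2 + 1 + 2 = 13
distinct = 105 − 13 = 92

92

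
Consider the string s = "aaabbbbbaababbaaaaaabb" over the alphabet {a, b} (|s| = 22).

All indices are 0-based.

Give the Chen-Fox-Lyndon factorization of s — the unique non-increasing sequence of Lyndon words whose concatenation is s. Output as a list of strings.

["aaabbbbbaababb", "aaaaaabb"]

emit factor 1: 'aaabbbbbaababb' (i=0, period=14)
emit factor 2: 'aaaaaabb' (i=14, period=8)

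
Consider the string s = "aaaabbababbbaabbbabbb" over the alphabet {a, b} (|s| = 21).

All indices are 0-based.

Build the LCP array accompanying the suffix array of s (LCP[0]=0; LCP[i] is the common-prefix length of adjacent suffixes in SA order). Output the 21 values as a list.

rank→(start, suffix):
  0 → (0, 'aaaabbababbbaabbbabbb')
  1 → (1, 'aaabbababbbaabbbabbb')
  2 → (2, 'aabbababbbaabbbabbb')
  3 → (12, 'aabbbabbb')
  4 → (6, 'ababbbaabbbabbb')
  5 → (3, 'abbababbbaabbbabbb')
  6 → (17, 'abbb')
  7 → (8, 'abbbaabbbabbb')
  8 → (13, 'abbbabbb')
  9 → (20, 'b')
  10 → (11, 'baabbbabbb')
  11 → (5, 'bababbbaabbbabbb')
  12 → (16, 'babbb')
  13 → (7, 'babbbaabbbabbb')
  14 → (19, 'bb')
  15 → (10, 'bbaabbbabbb')
  16 → (4, 'bbababbbaabbbabbb')
  17 → (15, 'bbabbb')
  18 → (18, 'bbb')
  19 → (9, 'bbbaabbbabbb')
  20 → (14, 'bbbabbb')

SA = [0, 1, 2, 12, 6, 3, 17, 8, 13, 20, 11, 5, 16, 7, 19, 10, 4, 15, 18, 9, 14]
[i] adj suffixes → lcp
  [1] 0/1 → 3 ('aaa')
  [2] 1/2 → 2 ('aa')
  [3] 2/12 → 4 ('aabb')
  [4] 12/6 → 1 ('a')
  [5] 6/3 → 2 ('ab')
  [6] 3/17 → 3 ('abb')
  [7] 17/8 → 4 ('abbb')
  [8] 8/13 → 5 ('abbba')
  [9] 13/20 → 0 ('')
  [10] 20/11 → 1 ('b')
  [11] 11/5 → 2 ('ba')
  [12] 5/16 → 3 ('bab')
  [13] 16/7 → 5 ('babbb')
  [14] 7/19 → 1 ('b')
  [15] 19/10 → 2 ('bb')
  [16] 10/4 → 3 ('bba')
  [17] 4/15 → 4 ('bbab')
  [18] 15/18 → 2 ('bb')
  [19] 18/9 → 3 ('bbb')
  [20] 9/14 → 4 ('bbba')

[0, 3, 2, 4, 1, 2, 3, 4, 5, 0, 1, 2, 3, 5, 1, 2, 3, 4, 2, 3, 4]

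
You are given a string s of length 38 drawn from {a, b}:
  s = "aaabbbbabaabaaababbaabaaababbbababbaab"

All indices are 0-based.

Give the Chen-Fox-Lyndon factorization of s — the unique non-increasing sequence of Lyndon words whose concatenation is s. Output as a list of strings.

emit factor 1: 'aaabbbbabaab' (i=0, period=12)
emit factor 2: 'aaababbaabaaababbbababbaab' (i=12, period=26)

["aaabbbbabaab", "aaababbaabaaababbbababbaab"]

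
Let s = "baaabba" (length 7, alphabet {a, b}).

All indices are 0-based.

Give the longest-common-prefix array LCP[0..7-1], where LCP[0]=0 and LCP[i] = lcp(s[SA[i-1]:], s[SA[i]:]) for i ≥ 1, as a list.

rank→(start, suffix):
  0 → (6, 'a')
  1 → (1, 'aaabba')
  2 → (2, 'aabba')
  3 → (3, 'abba')
  4 → (5, 'ba')
  5 → (0, 'baaabba')
  6 → (4, 'bba')

SA = [6, 1, 2, 3, 5, 0, 4]
[i] adj suffixes → lcp
  [1] 6/1 → 1 ('a')
  [2] 1/2 → 2 ('aa')
  [3] 2/3 → 1 ('a')
  [4] 3/5 → 0 ('')
  [5] 5/0 → 2 ('ba')
  [6] 0/4 → 1 ('b')

[0, 1, 2, 1, 0, 2, 1]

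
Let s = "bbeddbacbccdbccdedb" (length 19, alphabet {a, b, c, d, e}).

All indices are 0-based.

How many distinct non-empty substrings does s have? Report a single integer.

167

sorted suffixes:
  #0 SA[0]=6  'acbccdbccdedb'
  #1 SA[1]=18  'b'
  #2 SA[2]=5  'bacbccdbccdedb'
  #3 SA[3]=0  'bbeddbacbccdbccdedb'
  #4 SA[4]=8  'bccdbccdedb'
  #5 SA[5]=12  'bccdedb'
  #6 SA[6]=1  'beddbacbccdbccdedb'
  #7 SA[7]=7  'cbccdbccdedb'
  #8 SA[8]=9  'ccdbccdedb'
  #9 SA[9]=13  'ccdedb'
  #10 SA[10]=10  'cdbccdedb'
  #11 SA[11]=14  'cdedb'
  #12 SA[12]=17  'db'
  #13 SA[13]=4  'dbacbccdbccdedb'
  #14 SA[14]=11  'dbccdedb'
  #15 SA[15]=3  'ddbacbccdbccdedb'
  #16 SA[16]=15  'dedb'
  #17 SA[17]=16  'edb'
  #18 SA[18]=2  'eddbacbccdbccdedb'

SA = [6, 18, 5, 0, 8, 12, 1, 7, 9, 13, 10, 14, 17, 4, 11, 3, 15, 16, 2]
i: (SA[i-1],SA[i]) lcp shared
  1: (6,18) 0 ''
  2: (18,5) 1 'b'
  3: (5,0) 1 'b'
  4: (0,8) 1 'b'
  5: (8,12) 4 'bccd'
  6: (12,1) 1 'b'
  7: (1,7) 0 ''
  8: (7,9) 1 'c'
  9: (9,13) 3 'ccd'
  10: (13,10) 1 'c'
  11: (10,14) 2 'cd'
  12: (14,17) 0 ''
  13: (17,4) 2 'db'
  14: (4,11) 2 'db'
  15: (11,3) 1 'd'
  16: (3,15) 1 'd'
  17: (15,16) 0 ''
  18: (16,2) 2 'ed'

n(n+1)/2 = 19·20/2 = 190
Σ LCP = 0 + 0 + 1 + 1 + 1 + 4 + 1 + 0 + 1 + 3 + 1 + 2 + 0 + 2 + 2 + 1 + 1 + 0 + 2 = 23
distinct = 190 − 23 = 167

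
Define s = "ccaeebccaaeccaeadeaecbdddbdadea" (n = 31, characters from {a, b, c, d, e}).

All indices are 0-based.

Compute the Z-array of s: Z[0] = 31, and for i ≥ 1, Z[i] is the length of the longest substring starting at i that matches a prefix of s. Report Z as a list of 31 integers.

Z[0]=31
i=1: fresh scan; Z[1]=1 grow→box=[1,2)
i=2: fresh scan; Z[2]=0
i=3: fresh scan; Z[3]=0
i=4: fresh scan; Z[4]=0
i=5: fresh scan; Z[5]=0
i=6: fresh scan; Z[6]=3 grow→box=[6,9)
i=7: min(r-i=2, Z[1]=1)=1; Z[7]=1
i=8: min(r-i=1, Z[2]=0)=0; Z[8]=0
i=9: fresh scan; Z[9]=0
i=10: fresh scan; Z[10]=0
i=11: fresh scan; Z[11]=4 grow→box=[11,15)
i=12: min(r-i=3, Z[1]=1)=1; Z[12]=1
i=13: min(r-i=2, Z[2]=0)=0; Z[13]=0
i=14: min(r-i=1, Z[3]=0)=0; Z[14]=0
i=15: fresh scan; Z[15]=0
i=16: fresh scan; Z[16]=0
i=17: fresh scan; Z[17]=0
i=18: fresh scan; Z[18]=0
i=19: fresh scan; Z[19]=0
i=20: fresh scan; Z[20]=1 grow→box=[20,21)
i=21: fresh scan; Z[21]=0
i=22: fresh scan; Z[22]=0
i=23: fresh scan; Z[23]=0
i=24: fresh scan; Z[24]=0
i=25: fresh scan; Z[25]=0
i=26: fresh scan; Z[26]=0
i=27: fresh scan; Z[27]=0
i=28: fresh scan; Z[28]=0
i=29: fresh scan; Z[29]=0
i=30: fresh scan; Z[30]=0

[31, 1, 0, 0, 0, 0, 3, 1, 0, 0, 0, 4, 1, 0, 0, 0, 0, 0, 0, 0, 1, 0, 0, 0, 0, 0, 0, 0, 0, 0, 0]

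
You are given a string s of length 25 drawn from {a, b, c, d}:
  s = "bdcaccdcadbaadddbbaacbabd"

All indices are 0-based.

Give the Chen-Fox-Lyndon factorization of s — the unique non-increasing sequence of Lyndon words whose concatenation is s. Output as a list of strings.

emit factor 1: 'bdc' (i=0, period=3)
emit factor 2: 'accdcadb' (i=3, period=8)
emit factor 3: 'aadddbb' (i=11, period=7)
emit factor 4: 'aacbabd' (i=18, period=7)

["bdc", "accdcadb", "aadddbb", "aacbabd"]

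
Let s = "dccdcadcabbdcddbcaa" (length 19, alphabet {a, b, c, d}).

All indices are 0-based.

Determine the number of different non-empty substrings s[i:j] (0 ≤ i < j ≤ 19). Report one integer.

rank | idx | suffix
   0 |  18 | a
   1 |  17 | aa
   2 |   8 | abbdcddbcaa
   3 |   5 | adcabbdcddbcaa
   4 |   9 | bbdcddbcaa
   5 |  15 | bcaa
   6 |  10 | bdcddbcaa
   7 |  16 | caa
   8 |   7 | cabbdcddbcaa
   9 |   4 | cadcabbdcddbcaa
  10 |   1 | ccdcadcabbdcddbcaa
  11 |   2 | cdcadcabbdcddbcaa
  12 |  12 | cddbcaa
  13 |  14 | dbcaa
  14 |   6 | dcabbdcddbcaa
  15 |   3 | dcadcabbdcddbcaa
  16 |   0 | dccdcadcabbdcddbcaa
  17 |  11 | dcddbcaa
  18 |  13 | ddbcaa

SA = [18, 17, 8, 5, 9, 15, 10, 16, 7, 4, 1, 2, 12, 14, 6, 3, 0, 11, 13]
i: (SA[i-1],SA[i]) lcp shared
  1: (18,17) 1 'a'
  2: (17,8) 1 'a'
  3: (8,5) 1 'a'
  4: (5,9) 0 ''
  5: (9,15) 1 'b'
  6: (15,10) 1 'b'
  7: (10,16) 0 ''
  8: (16,7) 2 'ca'
  9: (7,4) 2 'ca'
  10: (4,1) 1 'c'
  11: (1,2) 1 'c'
  12: (2,12) 2 'cd'
  13: (12,14) 0 ''
  14: (14,6) 1 'd'
  15: (6,3) 3 'dca'
  16: (3,0) 2 'dc'
  17: (0,11) 2 'dc'
  18: (11,13) 1 'd'

n(n+1)/2 = 19·20/2 = 190
Σ LCP = 0 + 1 + 1 + 1 + 0 + 1 + 1 + 0 + 2 + 2 + 1 + 1 + 2 + 0 + 1 + 3 + 2 + 2 + 1 = 22
distinct = 190 − 22 = 168

168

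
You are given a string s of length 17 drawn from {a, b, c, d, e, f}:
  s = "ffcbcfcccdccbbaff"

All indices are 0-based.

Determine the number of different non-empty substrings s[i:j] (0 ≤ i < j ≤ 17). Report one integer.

rank→(start, suffix):
  0 → (14, 'aff')
  1 → (13, 'baff')
  2 → (12, 'bbaff')
  3 → (3, 'bcfcccdccbbaff')
  4 → (11, 'cbbaff')
  5 → (2, 'cbcfcccdccbbaff')
  6 → (10, 'ccbbaff')
  7 → (6, 'cccdccbbaff')
  8 → (7, 'ccdccbbaff')
  9 → (8, 'cdccbbaff')
  10 → (4, 'cfcccdccbbaff')
  11 → (9, 'dccbbaff')
  12 → (16, 'f')
  13 → (1, 'fcbcfcccdccbbaff')
  14 → (5, 'fcccdccbbaff')
  15 → (15, 'ff')
  16 → (0, 'ffcbcfcccdccbbaff')

SA = [14, 13, 12, 3, 11, 2, 10, 6, 7, 8, 4, 9, 16, 1, 5, 15, 0]
i: (SA[i-1],SA[i]) lcp shared
  1: (14,13) 0 ''
  2: (13,12) 1 'b'
  3: (12,3) 1 'b'
  4: (3,11) 0 ''
  5: (11,2) 2 'cb'
  6: (2,10) 1 'c'
  7: (10,6) 2 'cc'
  8: (6,7) 2 'cc'
  9: (7,8) 1 'c'
  10: (8,4) 1 'c'
  11: (4,9) 0 ''
  12: (9,16) 0 ''
  13: (16,1) 1 'f'
  14: (1,5) 2 'fc'
  15: (5,15) 1 'f'
  16: (15,0) 2 'ff'

n(n+1)/2 = 17·18/2 = 153
Σ LCP = 0 + 0 + 1 + 1 + 0 + 2 + 1 + 2 + 2 + 1 + 1 + 0 + 0 + 1 + 2 + 1 + 2 = 17
distinct = 153 − 17 = 136

136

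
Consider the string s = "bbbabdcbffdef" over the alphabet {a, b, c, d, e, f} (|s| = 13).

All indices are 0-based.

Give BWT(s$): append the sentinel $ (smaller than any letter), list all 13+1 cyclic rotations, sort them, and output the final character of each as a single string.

fbbb$acdbfdefb

rank  rotation        last
    0  $bbbabdcbffdef  f
    1  abdcbffdef$bbb  b
    2  babdcbffdef$bb  b
    3  bbabdcbffdef$b  b
    4  bbbabdcbffdef$  $
    5  bdcbffdef$bbba  a
    6  bffdef$bbbabdc  c
    7  cbffdef$bbbabd  d
    8  dcbffdef$bbbab  b
    9  def$bbbabdcbff  f
   10  ef$bbbabdcbffd  d
   11  f$bbbabdcbffde  e
   12  fdef$bbbabdcbf  f
   13  ffdef$bbbabdcb  b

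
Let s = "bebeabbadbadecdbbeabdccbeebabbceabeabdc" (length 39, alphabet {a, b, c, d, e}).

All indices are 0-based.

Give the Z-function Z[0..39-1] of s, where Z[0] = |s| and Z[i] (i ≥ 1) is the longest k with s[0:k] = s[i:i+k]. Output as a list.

Z[0]=39
i=1: outside box; Z[1]=0
i=2: outside box; Z[2]=2 grow→box=[2,4)
i=3: min(r-i=1, Z[1]=0)=0; Z[3]=0
i=4: outside box; Z[4]=0
i=5: outside box; Z[5]=1 grow→box=[5,6)
i=6: outside box; Z[6]=1 grow→box=[6,7)
i=7: outside box; Z[7]=0
i=8: outside box; Z[8]=0
i=9: outside box; Z[9]=1 grow→box=[9,10)
i=10: outside box; Z[10]=0
i=11: outside box; Z[11]=0
i=12: outside box; Z[12]=0
i=13: outside box; Z[13]=0
i=14: outside box; Z[14]=0
i=15: outside box; Z[15]=1 grow→box=[15,16)
i=16: outside box; Z[16]=2 grow→box=[16,18)
i=17: min(r-i=1, Z[1]=0)=0; Z[17]=0
i=18: outside box; Z[18]=0
i=19: outside box; Z[19]=1 grow→box=[19,20)
i=20: outside box; Z[20]=0
i=21: outside box; Z[21]=0
i=22: outside box; Z[22]=0
i=23: outside box; Z[23]=2 grow→box=[23,25)
i=24: min(r-i=1, Z[1]=0)=0; Z[24]=0
i=25: outside box; Z[25]=0
i=26: outside box; Z[26]=1 grow→box=[26,27)
i=27: outside box; Z[27]=0
i=28: outside box; Z[28]=1 grow→box=[28,29)
i=29: outside box; Z[29]=1 grow→box=[29,30)
i=30: outside box; Z[30]=0
i=31: outside box; Z[31]=0
i=32: outside box; Z[32]=0
i=33: outside box; Z[33]=2 grow→box=[33,35)
i=34: min(r-i=1, Z[1]=0)=0; Z[34]=0
i=35: outside box; Z[35]=0
i=36: outside box; Z[36]=1 grow→box=[36,37)
i=37: outside box; Z[37]=0
i=38: outside box; Z[38]=0

[39, 0, 2, 0, 0, 1, 1, 0, 0, 1, 0, 0, 0, 0, 0, 1, 2, 0, 0, 1, 0, 0, 0, 2, 0, 0, 1, 0, 1, 1, 0, 0, 0, 2, 0, 0, 1, 0, 0]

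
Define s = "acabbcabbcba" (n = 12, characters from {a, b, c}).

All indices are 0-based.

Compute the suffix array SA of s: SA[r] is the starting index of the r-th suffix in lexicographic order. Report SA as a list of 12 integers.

[11, 2, 6, 0, 10, 3, 7, 4, 8, 1, 5, 9]

rank | idx | suffix
   0 |  11 | a
   1 |   2 | abbcabbcba
   2 |   6 | abbcba
   3 |   0 | acabbcabbcba
   4 |  10 | ba
   5 |   3 | bbcabbcba
   6 |   7 | bbcba
   7 |   4 | bcabbcba
   8 |   8 | bcba
   9 |   1 | cabbcabbcba
  10 |   5 | cabbcba
  11 |   9 | cba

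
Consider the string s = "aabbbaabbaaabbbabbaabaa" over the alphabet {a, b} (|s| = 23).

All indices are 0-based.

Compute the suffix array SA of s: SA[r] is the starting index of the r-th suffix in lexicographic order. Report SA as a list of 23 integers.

rank | idx | suffix
   0 |  22 | a
   1 |  21 | aa
   2 |   9 | aaabbbabbaabaa
   3 |  18 | aabaa
   4 |   5 | aabbaaabbbabbaabaa
   5 |   0 | aabbbaabbaaabbbabbaabaa
   6 |  10 | aabbbabbaabaa
   7 |  19 | abaa
   8 |   6 | abbaaabbbabbaabaa
   9 |  15 | abbaabaa
  10 |   1 | abbbaabbaaabbbabbaabaa
  11 |  11 | abbbabbaabaa
  12 |  20 | baa
  13 |   8 | baaabbbabbaabaa
  14 |  17 | baabaa
  15 |   4 | baabbaaabbbabbaabaa
  16 |  14 | babbaabaa
  17 |   7 | bbaaabbbabbaabaa
  18 |  16 | bbaabaa
  19 |   3 | bbaabbaaabbbabbaabaa
  20 |  13 | bbabbaabaa
  21 |   2 | bbbaabbaaabbbabbaabaa
  22 |  12 | bbbabbaabaa

[22, 21, 9, 18, 5, 0, 10, 19, 6, 15, 1, 11, 20, 8, 17, 4, 14, 7, 16, 3, 13, 2, 12]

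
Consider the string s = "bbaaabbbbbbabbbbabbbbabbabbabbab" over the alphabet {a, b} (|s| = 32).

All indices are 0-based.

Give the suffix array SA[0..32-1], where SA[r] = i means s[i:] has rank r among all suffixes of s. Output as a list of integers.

sorted suffixes:
  #0 SA[0]=2  'aaabbbbbbabbbbabbbbabbabbabbab'
  #1 SA[1]=3  'aabbbbbbabbbbabbbbabbabbabbab'
  #2 SA[2]=30  'ab'
  #3 SA[3]=27  'abbab'
  #4 SA[4]=24  'abbabbab'
  #5 SA[5]=21  'abbabbabbab'
  #6 SA[6]=16  'abbbbabbabbabbab'
  #7 SA[7]=11  'abbbbabbbbabbabbabbab'
  #8 SA[8]=4  'abbbbbbabbbbabbbbabbabbabbab'
  #9 SA[9]=31  'b'
  #10 SA[10]=1  'baaabbbbbbabbbbabbbbabbabbabbab'
  #11 SA[11]=29  'bab'
  #12 SA[12]=26  'babbab'
  #13 SA[13]=23  'babbabbab'
  #14 SA[14]=20  'babbabbabbab'
  #15 SA[15]=15  'babbbbabbabbabbab'
  #16 SA[16]=10  'babbbbabbbbabbabbabbab'
  #17 SA[17]=0  'bbaaabbbbbbabbbbabbbbabbabbabbab'
  #18 SA[18]=28  'bbab'
  #19 SA[19]=25  'bbabbab'
  #20 SA[20]=22  'bbabbabbab'
  #21 SA[21]=19  'bbabbabbabbab'
  #22 SA[22]=14  'bbabbbbabbabbabbab'
  #23 SA[23]=9  'bbabbbbabbbbabbabbabbab'
  #24 SA[24]=18  'bbbabbabbabbab'
  #25 SA[25]=13  'bbbabbbbabbabbabbab'
  #26 SA[26]=8  'bbbabbbbabbbbabbabbabbab'
  #27 SA[27]=17  'bbbbabbabbabbab'
  #28 SA[28]=12  'bbbbabbbbabbabbabbab'
  #29 SA[29]=7  'bbbbabbbbabbbbabbabbabbab'
  #30 SA[30]=6  'bbbbbabbbbabbbbabbabbabbab'
  #31 SA[31]=5  'bbbbbbabbbbabbbbabbabbabbab'

[2, 3, 30, 27, 24, 21, 16, 11, 4, 31, 1, 29, 26, 23, 20, 15, 10, 0, 28, 25, 22, 19, 14, 9, 18, 13, 8, 17, 12, 7, 6, 5]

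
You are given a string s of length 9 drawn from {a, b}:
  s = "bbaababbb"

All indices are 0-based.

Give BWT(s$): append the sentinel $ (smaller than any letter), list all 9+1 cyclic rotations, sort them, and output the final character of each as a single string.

rank  rotation    last
    0  $bbaababbb  b
    1  aababbb$bb  b
    2  ababbb$bba  a
    3  abbb$bbaab  b
    4  b$bbaababb  b
    5  baababbb$b  b
    6  babbb$bbaa  a
    7  bb$bbaabab  b
    8  bbaababbb$  $
    9  bbb$bbaaba  a

bbabbbab$a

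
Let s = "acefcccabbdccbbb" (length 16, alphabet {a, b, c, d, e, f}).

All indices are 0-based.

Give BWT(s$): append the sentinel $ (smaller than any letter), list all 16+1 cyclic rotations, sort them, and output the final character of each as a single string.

bc$bbcabcccdfabce

rank  rotation           last
    0  $acefcccabbdccbbb  b
    1  abbdccbbb$acefccc  c
    2  acefcccabbdccbbb$  $
    3  b$acefcccabbdccbb  b
    4  bb$acefcccabbdccb  b
    5  bbb$acefcccabbdcc  c
    6  bbdccbbb$acefccca  a
    7  bdccbbb$acefcccab  b
    8  cabbdccbbb$acefcc  c
    9  cbbb$acefcccabbdc  c
   10  ccabbdccbbb$acefc  c
   11  ccbbb$acefcccabbd  d
   12  cccabbdccbbb$acef  f
   13  cefcccabbdccbbb$a  a
   14  dccbbb$acefcccabb  b
   15  efcccabbdccbbb$ac  c
   16  fcccabbdccbbb$ace  e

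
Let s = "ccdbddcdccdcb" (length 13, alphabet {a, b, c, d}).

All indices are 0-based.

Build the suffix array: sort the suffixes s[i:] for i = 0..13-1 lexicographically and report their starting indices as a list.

[12, 3, 11, 0, 8, 1, 9, 6, 2, 10, 7, 5, 4]

rank→(start, suffix):
  0 → (12, 'b')
  1 → (3, 'bddcdccdcb')
  2 → (11, 'cb')
  3 → (0, 'ccdbddcdccdcb')
  4 → (8, 'ccdcb')
  5 → (1, 'cdbddcdccdcb')
  6 → (9, 'cdcb')
  7 → (6, 'cdccdcb')
  8 → (2, 'dbddcdccdcb')
  9 → (10, 'dcb')
  10 → (7, 'dccdcb')
  11 → (5, 'dcdccdcb')
  12 → (4, 'ddcdccdcb')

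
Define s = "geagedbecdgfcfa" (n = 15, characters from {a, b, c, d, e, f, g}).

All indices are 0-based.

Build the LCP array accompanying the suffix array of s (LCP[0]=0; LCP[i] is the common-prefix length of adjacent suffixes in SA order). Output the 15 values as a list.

[0, 1, 0, 0, 1, 0, 1, 0, 1, 1, 0, 1, 0, 2, 1]

sorted suffixes:
  #0 SA[0]=14  'a'
  #1 SA[1]=2  'agedbecdgfcfa'
  #2 SA[2]=6  'becdgfcfa'
  #3 SA[3]=8  'cdgfcfa'
  #4 SA[4]=12  'cfa'
  #5 SA[5]=5  'dbecdgfcfa'
  #6 SA[6]=9  'dgfcfa'
  #7 SA[7]=1  'eagedbecdgfcfa'
  #8 SA[8]=7  'ecdgfcfa'
  #9 SA[9]=4  'edbecdgfcfa'
  #10 SA[10]=13  'fa'
  #11 SA[11]=11  'fcfa'
  #12 SA[12]=0  'geagedbecdgfcfa'
  #13 SA[13]=3  'gedbecdgfcfa'
  #14 SA[14]=10  'gfcfa'

SA = [14, 2, 6, 8, 12, 5, 9, 1, 7, 4, 13, 11, 0, 3, 10]
i: (SA[i-1],SA[i]) lcp shared
  1: (14,2) 1 'a'
  2: (2,6) 0 ''
  3: (6,8) 0 ''
  4: (8,12) 1 'c'
  5: (12,5) 0 ''
  6: (5,9) 1 'd'
  7: (9,1) 0 ''
  8: (1,7) 1 'e'
  9: (7,4) 1 'e'
  10: (4,13) 0 ''
  11: (13,11) 1 'f'
  12: (11,0) 0 ''
  13: (0,3) 2 'ge'
  14: (3,10) 1 'g'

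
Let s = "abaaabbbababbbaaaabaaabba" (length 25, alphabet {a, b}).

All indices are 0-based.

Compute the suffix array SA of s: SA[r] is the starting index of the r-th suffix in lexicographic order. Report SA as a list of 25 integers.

[24, 14, 15, 19, 2, 16, 20, 3, 17, 0, 8, 21, 10, 4, 23, 13, 18, 1, 7, 9, 22, 12, 6, 11, 5]

rank→(start, suffix):
  0 → (24, 'a')
  1 → (14, 'aaaabaaabba')
  2 → (15, 'aaabaaabba')
  3 → (19, 'aaabba')
  4 → (2, 'aaabbbababbbaaaabaaabba')
  5 → (16, 'aabaaabba')
  6 → (20, 'aabba')
  7 → (3, 'aabbbababbbaaaabaaabba')
  8 → (17, 'abaaabba')
  9 → (0, 'abaaabbbababbbaaaabaaabba')
  10 → (8, 'ababbbaaaabaaabba')
  11 → (21, 'abba')
  12 → (10, 'abbbaaaabaaabba')
  13 → (4, 'abbbababbbaaaabaaabba')
  14 → (23, 'ba')
  15 → (13, 'baaaabaaabba')
  16 → (18, 'baaabba')
  17 → (1, 'baaabbbababbbaaaabaaabba')
  18 → (7, 'bababbbaaaabaaabba')
  19 → (9, 'babbbaaaabaaabba')
  20 → (22, 'bba')
  21 → (12, 'bbaaaabaaabba')
  22 → (6, 'bbababbbaaaabaaabba')
  23 → (11, 'bbbaaaabaaabba')
  24 → (5, 'bbbababbbaaaabaaabba')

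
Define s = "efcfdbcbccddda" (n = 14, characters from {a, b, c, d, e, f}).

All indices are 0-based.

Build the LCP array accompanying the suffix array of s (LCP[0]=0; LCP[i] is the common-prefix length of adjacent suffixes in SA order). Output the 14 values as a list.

sorted suffixes:
  #0 SA[0]=13  'a'
  #1 SA[1]=5  'bcbccddda'
  #2 SA[2]=7  'bccddda'
  #3 SA[3]=6  'cbccddda'
  #4 SA[4]=8  'ccddda'
  #5 SA[5]=9  'cddda'
  #6 SA[6]=2  'cfdbcbccddda'
  #7 SA[7]=12  'da'
  #8 SA[8]=4  'dbcbccddda'
  #9 SA[9]=11  'dda'
  #10 SA[10]=10  'ddda'
  #11 SA[11]=0  'efcfdbcbccddda'
  #12 SA[12]=1  'fcfdbcbccddda'
  #13 SA[13]=3  'fdbcbccddda'

SA = [13, 5, 7, 6, 8, 9, 2, 12, 4, 11, 10, 0, 1, 3]
i: (SA[i-1],SA[i]) lcp shared
  1: (13,5) 0 ''
  2: (5,7) 2 'bc'
  3: (7,6) 0 ''
  4: (6,8) 1 'c'
  5: (8,9) 1 'c'
  6: (9,2) 1 'c'
  7: (2,12) 0 ''
  8: (12,4) 1 'd'
  9: (4,11) 1 'd'
  10: (11,10) 2 'dd'
  11: (10,0) 0 ''
  12: (0,1) 0 ''
  13: (1,3) 1 'f'

[0, 0, 2, 0, 1, 1, 1, 0, 1, 1, 2, 0, 0, 1]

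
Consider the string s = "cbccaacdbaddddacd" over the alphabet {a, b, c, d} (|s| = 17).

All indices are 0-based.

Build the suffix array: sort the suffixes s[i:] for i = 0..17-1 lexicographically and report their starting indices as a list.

rank→(start, suffix):
  0 → (4, 'aacdbaddddacd')
  1 → (14, 'acd')
  2 → (5, 'acdbaddddacd')
  3 → (9, 'addddacd')
  4 → (8, 'baddddacd')
  5 → (1, 'bccaacdbaddddacd')
  6 → (3, 'caacdbaddddacd')
  7 → (0, 'cbccaacdbaddddacd')
  8 → (2, 'ccaacdbaddddacd')
  9 → (15, 'cd')
  10 → (6, 'cdbaddddacd')
  11 → (16, 'd')
  12 → (13, 'dacd')
  13 → (7, 'dbaddddacd')
  14 → (12, 'ddacd')
  15 → (11, 'dddacd')
  16 → (10, 'ddddacd')

[4, 14, 5, 9, 8, 1, 3, 0, 2, 15, 6, 16, 13, 7, 12, 11, 10]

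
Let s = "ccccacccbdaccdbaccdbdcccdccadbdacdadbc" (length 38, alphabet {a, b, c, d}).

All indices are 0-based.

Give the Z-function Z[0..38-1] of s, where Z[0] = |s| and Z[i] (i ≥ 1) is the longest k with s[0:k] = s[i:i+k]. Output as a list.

[38, 3, 2, 1, 0, 3, 2, 1, 0, 0, 0, 2, 1, 0, 0, 0, 2, 1, 0, 0, 0, 3, 2, 1, 0, 2, 1, 0, 0, 0, 0, 0, 1, 0, 0, 0, 0, 1]

Z[0]=38
i=1: fresh scan; Z[1]=3 extend→box=[1,4)
i=2: min(r-i=2, Z[1]=3)=2; Z[2]=2
i=3: min(r-i=1, Z[2]=2)=1; Z[3]=1
i=4: fresh scan; Z[4]=0
i=5: fresh scan; Z[5]=3 extend→box=[5,8)
i=6: min(r-i=2, Z[1]=3)=2; Z[6]=2
i=7: min(r-i=1, Z[2]=2)=1; Z[7]=1
i=8: fresh scan; Z[8]=0
i=9: fresh scan; Z[9]=0
i=10: fresh scan; Z[10]=0
i=11: fresh scan; Z[11]=2 extend→box=[11,13)
i=12: min(r-i=1, Z[1]=3)=1; Z[12]=1
i=13: fresh scan; Z[13]=0
i=14: fresh scan; Z[14]=0
i=15: fresh scan; Z[15]=0
i=16: fresh scan; Z[16]=2 extend→box=[16,18)
i=17: min(r-i=1, Z[1]=3)=1; Z[17]=1
i=18: fresh scan; Z[18]=0
i=19: fresh scan; Z[19]=0
i=20: fresh scan; Z[20]=0
i=21: fresh scan; Z[21]=3 extend→box=[21,24)
i=22: min(r-i=2, Z[1]=3)=2; Z[22]=2
i=23: min(r-i=1, Z[2]=2)=1; Z[23]=1
i=24: fresh scan; Z[24]=0
i=25: fresh scan; Z[25]=2 extend→box=[25,27)
i=26: min(r-i=1, Z[1]=3)=1; Z[26]=1
i=27: fresh scan; Z[27]=0
i=28: fresh scan; Z[28]=0
i=29: fresh scan; Z[29]=0
i=30: fresh scan; Z[30]=0
i=31: fresh scan; Z[31]=0
i=32: fresh scan; Z[32]=1 extend→box=[32,33)
i=33: fresh scan; Z[33]=0
i=34: fresh scan; Z[34]=0
i=35: fresh scan; Z[35]=0
i=36: fresh scan; Z[36]=0
i=37: fresh scan; Z[37]=1 extend→box=[37,38)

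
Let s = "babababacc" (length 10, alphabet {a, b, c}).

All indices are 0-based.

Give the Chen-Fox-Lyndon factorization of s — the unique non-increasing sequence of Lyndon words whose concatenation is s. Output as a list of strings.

["b", "abababacc"]

emit factor 1: 'b' (i=0, period=1)
emit factor 2: 'abababacc' (i=1, period=9)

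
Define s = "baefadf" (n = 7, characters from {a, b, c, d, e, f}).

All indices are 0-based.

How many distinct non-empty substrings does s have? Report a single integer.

26

sorted suffixes:
  #0 SA[0]=4  'adf'
  #1 SA[1]=1  'aefadf'
  #2 SA[2]=0  'baefadf'
  #3 SA[3]=5  'df'
  #4 SA[4]=2  'efadf'
  #5 SA[5]=6  'f'
  #6 SA[6]=3  'fadf'

SA = [4, 1, 0, 5, 2, 6, 3]
i: (SA[i-1],SA[i]) lcp shared
  1: (4,1) 1 'a'
  2: (1,0) 0 ''
  3: (0,5) 0 ''
  4: (5,2) 0 ''
  5: (2,6) 0 ''
  6: (6,3) 1 'f'

n(n+1)/2 = 7·8/2 = 28
Σ LCP = 0 + 1 + 0 + 0 + 0 + 0 + 1 = 2
distinct = 28 − 2 = 26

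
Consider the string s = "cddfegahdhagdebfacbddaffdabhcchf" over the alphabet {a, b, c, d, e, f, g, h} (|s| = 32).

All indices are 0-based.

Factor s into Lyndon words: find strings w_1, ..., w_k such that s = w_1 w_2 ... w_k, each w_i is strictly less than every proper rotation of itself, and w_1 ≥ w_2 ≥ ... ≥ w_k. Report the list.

["cddfeg", "ahdh", "agdebf", "acbddaffd", "abhcchf"]

emit factor 1: 'cddfeg' (i=0, period=6)
emit factor 2: 'ahdh' (i=6, period=4)
emit factor 3: 'agdebf' (i=10, period=6)
emit factor 4: 'acbddaffd' (i=16, period=9)
emit factor 5: 'abhcchf' (i=25, period=7)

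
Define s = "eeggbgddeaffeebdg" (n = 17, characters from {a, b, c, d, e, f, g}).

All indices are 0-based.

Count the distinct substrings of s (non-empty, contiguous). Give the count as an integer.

141

sorted suffixes:
  #0 SA[0]=9  'affeebdg'
  #1 SA[1]=14  'bdg'
  #2 SA[2]=4  'bgddeaffeebdg'
  #3 SA[3]=6  'ddeaffeebdg'
  #4 SA[4]=7  'deaffeebdg'
  #5 SA[5]=15  'dg'
  #6 SA[6]=8  'eaffeebdg'
  #7 SA[7]=13  'ebdg'
  #8 SA[8]=12  'eebdg'
  #9 SA[9]=0  'eeggbgddeaffeebdg'
  #10 SA[10]=1  'eggbgddeaffeebdg'
  #11 SA[11]=11  'feebdg'
  #12 SA[12]=10  'ffeebdg'
  #13 SA[13]=16  'g'
  #14 SA[14]=3  'gbgddeaffeebdg'
  #15 SA[15]=5  'gddeaffeebdg'
  #16 SA[16]=2  'ggbgddeaffeebdg'

SA = [9, 14, 4, 6, 7, 15, 8, 13, 12, 0, 1, 11, 10, 16, 3, 5, 2]
i: (SA[i-1],SA[i]) lcp shared
  1: (9,14) 0 ''
  2: (14,4) 1 'b'
  3: (4,6) 0 ''
  4: (6,7) 1 'd'
  5: (7,15) 1 'd'
  6: (15,8) 0 ''
  7: (8,13) 1 'e'
  8: (13,12) 1 'e'
  9: (12,0) 2 'ee'
  10: (0,1) 1 'e'
  11: (1,11) 0 ''
  12: (11,10) 1 'f'
  13: (10,16) 0 ''
  14: (16,3) 1 'g'
  15: (3,5) 1 'g'
  16: (5,2) 1 'g'

n(n+1)/2 = 17·18/2 = 153
Σ LCP = 0 + 0 + 1 + 0 + 1 + 1 + 0 + 1 + 1 + 2 + 1 + 0 + 1 + 0 + 1 + 1 + 1 = 12
distinct = 153 − 12 = 141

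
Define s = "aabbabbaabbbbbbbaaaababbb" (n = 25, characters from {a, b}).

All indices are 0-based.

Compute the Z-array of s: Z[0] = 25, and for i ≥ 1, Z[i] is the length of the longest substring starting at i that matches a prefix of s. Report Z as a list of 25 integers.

[25, 1, 0, 0, 1, 0, 0, 4, 1, 0, 0, 0, 0, 0, 0, 0, 2, 2, 3, 1, 0, 1, 0, 0, 0]

Z[0]=25
i=1: fresh scan; Z[1]=1 extend→box=[1,2)
i=2: fresh scan; Z[2]=0
i=3: fresh scan; Z[3]=0
i=4: fresh scan; Z[4]=1 extend→box=[4,5)
i=5: fresh scan; Z[5]=0
i=6: fresh scan; Z[6]=0
i=7: fresh scan; Z[7]=4 extend→box=[7,11)
i=8: min(r-i=3, Z[1]=1)=1; Z[8]=1
i=9: min(r-i=2, Z[2]=0)=0; Z[9]=0
i=10: min(r-i=1, Z[3]=0)=0; Z[10]=0
i=11: fresh scan; Z[11]=0
i=12: fresh scan; Z[12]=0
i=13: fresh scan; Z[13]=0
i=14: fresh scan; Z[14]=0
i=15: fresh scan; Z[15]=0
i=16: fresh scan; Z[16]=2 extend→box=[16,18)
i=17: min(r-i=1, Z[1]=1)=1; Z[17]=2 extend→box=[17,19)
i=18: min(r-i=1, Z[1]=1)=1; Z[18]=3 extend→box=[18,21)
i=19: min(r-i=2, Z[1]=1)=1; Z[19]=1
i=20: min(r-i=1, Z[2]=0)=0; Z[20]=0
i=21: fresh scan; Z[21]=1 extend→box=[21,22)
i=22: fresh scan; Z[22]=0
i=23: fresh scan; Z[23]=0
i=24: fresh scan; Z[24]=0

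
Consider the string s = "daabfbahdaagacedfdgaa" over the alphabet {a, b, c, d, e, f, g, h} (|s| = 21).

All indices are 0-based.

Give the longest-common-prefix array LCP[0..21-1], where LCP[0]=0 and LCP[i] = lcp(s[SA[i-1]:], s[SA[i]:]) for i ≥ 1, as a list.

[0, 1, 2, 2, 1, 1, 1, 1, 0, 1, 0, 0, 3, 1, 1, 0, 0, 1, 0, 2, 0]

sorted suffixes:
  #0 SA[0]=20  'a'
  #1 SA[1]=19  'aa'
  #2 SA[2]=1  'aabfbahdaagacedfdgaa'
  #3 SA[3]=9  'aagacedfdgaa'
  #4 SA[4]=2  'abfbahdaagacedfdgaa'
  #5 SA[5]=12  'acedfdgaa'
  #6 SA[6]=10  'agacedfdgaa'
  #7 SA[7]=6  'ahdaagacedfdgaa'
  #8 SA[8]=5  'bahdaagacedfdgaa'
  #9 SA[9]=3  'bfbahdaagacedfdgaa'
  #10 SA[10]=13  'cedfdgaa'
  #11 SA[11]=0  'daabfbahdaagacedfdgaa'
  #12 SA[12]=8  'daagacedfdgaa'
  #13 SA[13]=15  'dfdgaa'
  #14 SA[14]=17  'dgaa'
  #15 SA[15]=14  'edfdgaa'
  #16 SA[16]=4  'fbahdaagacedfdgaa'
  #17 SA[17]=16  'fdgaa'
  #18 SA[18]=18  'gaa'
  #19 SA[19]=11  'gacedfdgaa'
  #20 SA[20]=7  'hdaagacedfdgaa'

SA = [20, 19, 1, 9, 2, 12, 10, 6, 5, 3, 13, 0, 8, 15, 17, 14, 4, 16, 18, 11, 7]
[i] adj suffixes → lcp
  [1] 20/19 → 1 ('a')
  [2] 19/1 → 2 ('aa')
  [3] 1/9 → 2 ('aa')
  [4] 9/2 → 1 ('a')
  [5] 2/12 → 1 ('a')
  [6] 12/10 → 1 ('a')
  [7] 10/6 → 1 ('a')
  [8] 6/5 → 0 ('')
  [9] 5/3 → 1 ('b')
  [10] 3/13 → 0 ('')
  [11] 13/0 → 0 ('')
  [12] 0/8 → 3 ('daa')
  [13] 8/15 → 1 ('d')
  [14] 15/17 → 1 ('d')
  [15] 17/14 → 0 ('')
  [16] 14/4 → 0 ('')
  [17] 4/16 → 1 ('f')
  [18] 16/18 → 0 ('')
  [19] 18/11 → 2 ('ga')
  [20] 11/7 → 0 ('')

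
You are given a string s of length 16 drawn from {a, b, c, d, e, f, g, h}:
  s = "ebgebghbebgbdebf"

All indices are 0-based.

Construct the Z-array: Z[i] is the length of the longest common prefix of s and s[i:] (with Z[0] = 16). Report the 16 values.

[16, 0, 0, 3, 0, 0, 0, 0, 3, 0, 0, 0, 0, 2, 0, 0]

Z[0]=16
i=1: outside box; Z[1]=0
i=2: outside box; Z[2]=0
i=3: outside box; Z[3]=3 scan→box=[3,6)
i=4: min(r-i=2, Z[1]=0)=0; Z[4]=0
i=5: min(r-i=1, Z[2]=0)=0; Z[5]=0
i=6: outside box; Z[6]=0
i=7: outside box; Z[7]=0
i=8: outside box; Z[8]=3 scan→box=[8,11)
i=9: min(r-i=2, Z[1]=0)=0; Z[9]=0
i=10: min(r-i=1, Z[2]=0)=0; Z[10]=0
i=11: outside box; Z[11]=0
i=12: outside box; Z[12]=0
i=13: outside box; Z[13]=2 scan→box=[13,15)
i=14: min(r-i=1, Z[1]=0)=0; Z[14]=0
i=15: outside box; Z[15]=0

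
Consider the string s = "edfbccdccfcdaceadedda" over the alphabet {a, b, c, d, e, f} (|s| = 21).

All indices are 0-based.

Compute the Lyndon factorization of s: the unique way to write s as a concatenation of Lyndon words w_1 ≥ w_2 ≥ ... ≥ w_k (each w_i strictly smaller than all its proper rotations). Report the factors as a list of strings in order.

["e", "df", "bccdccfcd", "aceadedd", "a"]

emit factor 1: 'e' (i=0, period=1)
emit factor 2: 'df' (i=1, period=2)
emit factor 3: 'bccdccfcd' (i=3, period=9)
emit factor 4: 'aceadedd' (i=12, period=8)
emit factor 5: 'a' (i=20, period=1)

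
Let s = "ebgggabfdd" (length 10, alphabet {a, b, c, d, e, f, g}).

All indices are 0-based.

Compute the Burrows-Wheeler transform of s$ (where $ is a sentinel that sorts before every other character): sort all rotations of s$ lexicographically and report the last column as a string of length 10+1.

dgaedf$bggb

rank  rotation     last
    0  $ebgggabfdd  d
    1  abfdd$ebggg  g
    2  bfdd$ebggga  a
    3  bgggabfdd$e  e
    4  d$ebgggabfd  d
    5  dd$ebgggabf  f
    6  ebgggabfdd$  $
    7  fdd$ebgggab  b
    8  gabfdd$ebgg  g
    9  ggabfdd$ebg  g
   10  gggabfdd$eb  b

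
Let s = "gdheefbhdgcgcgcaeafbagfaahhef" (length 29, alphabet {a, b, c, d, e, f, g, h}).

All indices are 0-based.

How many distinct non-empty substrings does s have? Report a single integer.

rank | idx | suffix
   0 |  23 | aahhef
   1 |  15 | aeafbagfaahhef
   2 |  17 | afbagfaahhef
   3 |  20 | agfaahhef
   4 |  24 | ahhef
   5 |  19 | bagfaahhef
   6 |   6 | bhdgcgcgcaeafbagfaahhef
   7 |  14 | caeafbagfaahhef
   8 |  12 | cgcaeafbagfaahhef
   9 |  10 | cgcgcaeafbagfaahhef
  10 |   8 | dgcgcgcaeafbagfaahhef
  11 |   1 | dheefbhdgcgcgcaeafbagfaahhef
  12 |  16 | eafbagfaahhef
  13 |   3 | eefbhdgcgcgcaeafbagfaahhef
  14 |  27 | ef
  15 |   4 | efbhdgcgcgcaeafbagfaahhef
  16 |  28 | f
  17 |  22 | faahhef
  18 |  18 | fbagfaahhef
  19 |   5 | fbhdgcgcgcaeafbagfaahhef
  20 |  13 | gcaeafbagfaahhef
  21 |  11 | gcgcaeafbagfaahhef
  22 |   9 | gcgcgcaeafbagfaahhef
  23 |   0 | gdheefbhdgcgcgcaeafbagfaahhef
  24 |  21 | gfaahhef
  25 |   7 | hdgcgcgcaeafbagfaahhef
  26 |   2 | heefbhdgcgcgcaeafbagfaahhef
  27 |  26 | hef
  28 |  25 | hhef

SA = [23, 15, 17, 20, 24, 19, 6, 14, 12, 10, 8, 1, 16, 3, 27, 4, 28, 22, 18, 5, 13, 11, 9, 0, 21, 7, 2, 26, 25]
i: (SA[i-1],SA[i]) lcp shared
  1: (23,15) 1 'a'
  2: (15,17) 1 'a'
  3: (17,20) 1 'a'
  4: (20,24) 1 'a'
  5: (24,19) 0 ''
  6: (19,6) 1 'b'
  7: (6,14) 0 ''
  8: (14,12) 1 'c'
  9: (12,10) 3 'cgc'
  10: (10,8) 0 ''
  11: (8,1) 1 'd'
  12: (1,16) 0 ''
  13: (16,3) 1 'e'
  14: (3,27) 1 'e'
  15: (27,4) 2 'ef'
  16: (4,28) 0 ''
  17: (28,22) 1 'f'
  18: (22,18) 1 'f'
  19: (18,5) 2 'fb'
  20: (5,13) 0 ''
  21: (13,11) 2 'gc'
  22: (11,9) 4 'gcgc'
  23: (9,0) 1 'g'
  24: (0,21) 1 'g'
  25: (21,7) 0 ''
  26: (7,2) 1 'h'
  27: (2,26) 2 'he'
  28: (26,25) 1 'h'

n(n+1)/2 = 29·30/2 = 435
Σ LCP = 0 + 1 + 1 + 1 + 1 + 0 + 1 + 0 + 1 + 3 + 0 + 1 + 0 + 1 + 1 + 2 + 0 + 1 + 1 + 2 + 0 + 2 + 4 + 1 + 1 + 0 + 1 + 2 + 1 = 30
distinct = 435 − 30 = 405

405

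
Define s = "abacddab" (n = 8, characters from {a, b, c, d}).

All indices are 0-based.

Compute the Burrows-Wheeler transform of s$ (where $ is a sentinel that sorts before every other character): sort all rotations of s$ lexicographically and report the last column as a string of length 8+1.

rank  rotation   last
    0  $abacddab  b
    1  ab$abacdd  d
    2  abacddab$  $
    3  acddab$ab  b
    4  b$abacdda  a
    5  bacddab$a  a
    6  cddab$aba  a
    7  dab$abacd  d
    8  ddab$abac  c

bd$baaadc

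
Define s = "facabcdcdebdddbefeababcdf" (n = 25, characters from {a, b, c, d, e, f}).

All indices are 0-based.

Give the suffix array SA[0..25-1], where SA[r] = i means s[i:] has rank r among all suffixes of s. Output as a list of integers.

[18, 3, 20, 1, 19, 4, 21, 10, 14, 2, 5, 7, 22, 13, 6, 12, 11, 8, 23, 17, 9, 15, 24, 0, 16]

rank→(start, suffix):
  0 → (18, 'ababcdf')
  1 → (3, 'abcdcdebdddbefeababcdf')
  2 → (20, 'abcdf')
  3 → (1, 'acabcdcdebdddbefeababcdf')
  4 → (19, 'babcdf')
  5 → (4, 'bcdcdebdddbefeababcdf')
  6 → (21, 'bcdf')
  7 → (10, 'bdddbefeababcdf')
  8 → (14, 'befeababcdf')
  9 → (2, 'cabcdcdebdddbefeababcdf')
  10 → (5, 'cdcdebdddbefeababcdf')
  11 → (7, 'cdebdddbefeababcdf')
  12 → (22, 'cdf')
  13 → (13, 'dbefeababcdf')
  14 → (6, 'dcdebdddbefeababcdf')
  15 → (12, 'ddbefeababcdf')
  16 → (11, 'dddbefeababcdf')
  17 → (8, 'debdddbefeababcdf')
  18 → (23, 'df')
  19 → (17, 'eababcdf')
  20 → (9, 'ebdddbefeababcdf')
  21 → (15, 'efeababcdf')
  22 → (24, 'f')
  23 → (0, 'facabcdcdebdddbefeababcdf')
  24 → (16, 'feababcdf')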